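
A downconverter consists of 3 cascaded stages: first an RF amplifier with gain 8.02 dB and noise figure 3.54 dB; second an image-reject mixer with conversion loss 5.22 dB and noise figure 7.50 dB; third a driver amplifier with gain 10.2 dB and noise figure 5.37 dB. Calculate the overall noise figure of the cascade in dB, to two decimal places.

6.31 dB

Convert to linear (a loss of L dB is a gain of −L dB): F_i = 10^(NF_i/10), G_i = 10^(G_i,dB/10)
  Stage 1: F_1 = 10^(3.54/10) = 2.259, G_1 = 10^(8.02/10) = 6.339
  Stage 2: F_2 = 10^(7.50/10) = 5.623, G_2 = 10^(−5.22/10) = 0.3006
  Stage 3: F_3 = 10^(5.37/10) = 3.443, G_3 = 10^(10.2/10) = 10.47
Friis cascade:
  F = 2.259 + (5.623 − 1)/6.339 + (3.443 − 1)/1.905 = 4.271
NF = 10 log₁₀(4.271) = 6.31 dB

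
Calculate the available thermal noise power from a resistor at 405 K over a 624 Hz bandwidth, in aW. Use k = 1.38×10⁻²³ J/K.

P_n = kTB = 1.38×10⁻²³ × 405 × 6.24×10² = 3.49×10⁻¹⁸ W = 3.49 aW

3.49 aW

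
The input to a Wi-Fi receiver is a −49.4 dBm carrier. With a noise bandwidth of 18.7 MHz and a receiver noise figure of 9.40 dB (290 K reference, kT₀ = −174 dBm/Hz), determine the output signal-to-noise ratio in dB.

42.5 dB

Noise floor: N = −174 + 10 log₁₀(B) + NF
10 log₁₀(1.87×10⁷) = 72.72 dB
N = −174 + 72.72 + 9.40 = −91.88 dBm
SNR = P_sig − N = −49.4 − (−91.88) = 42.48 dB → 42.5 dB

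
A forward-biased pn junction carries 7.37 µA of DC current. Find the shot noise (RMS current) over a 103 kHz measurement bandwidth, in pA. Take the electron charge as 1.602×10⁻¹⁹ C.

I_n = √(2qI·B)
2qI·B = 2 × 1.602×10⁻¹⁹ × 7.37×10⁻⁶ × 1.03×10⁵ = 2.43×10⁻¹⁹ A²
I_n = √(2.43×10⁻¹⁹) = 4.93×10⁻¹⁰ A = 493 pA

493 pA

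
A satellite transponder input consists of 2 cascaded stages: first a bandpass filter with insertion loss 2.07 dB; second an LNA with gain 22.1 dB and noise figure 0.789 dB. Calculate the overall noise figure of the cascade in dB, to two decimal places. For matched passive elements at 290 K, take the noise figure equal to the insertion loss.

2.86 dB

Convert to linear (a loss of L dB is a gain of −L dB): F_i = 10^(NF_i/10), G_i = 10^(G_i,dB/10)
  Stage 1: F_1 = 10^(2.07/10) = 1.611, G_1 = 10^(−2.07/10) = 0.6209
  Stage 2: F_2 = 10^(0.789/10) = 1.199, G_2 = 10^(22.1/10) = 162.2
Friis cascade:
  F = 1.611 + (1.199 − 1)/0.6209 = 1.932
NF = 10 log₁₀(1.932) = 2.86 dB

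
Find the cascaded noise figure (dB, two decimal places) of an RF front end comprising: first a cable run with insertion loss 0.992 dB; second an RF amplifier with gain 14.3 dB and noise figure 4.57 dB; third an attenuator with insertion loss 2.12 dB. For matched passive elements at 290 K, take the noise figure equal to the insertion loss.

Convert to linear (a loss of L dB is a gain of −L dB): F_i = 10^(NF_i/10), G_i = 10^(G_i,dB/10)
  Stage 1: F_1 = 10^(0.992/10) = 1.257, G_1 = 10^(−0.992/10) = 0.7958
  Stage 2: F_2 = 10^(4.57/10) = 2.864, G_2 = 10^(14.3/10) = 26.92
  Stage 3: F_3 = 10^(2.12/10) = 1.629, G_3 = 10^(−2.12/10) = 0.6138
Friis cascade:
  F = 1.257 + (2.864 − 1)/0.7958 + (1.629 − 1)/21.42 = 3.629
NF = 10 log₁₀(3.629) = 5.60 dB

5.60 dB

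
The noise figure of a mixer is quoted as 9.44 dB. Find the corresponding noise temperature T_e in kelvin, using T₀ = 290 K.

F = 10^(9.44/10) = 8.79023
T_e = (F − 1)·T₀ = (8.79023 − 1) × 290 = 2259 K

2259 K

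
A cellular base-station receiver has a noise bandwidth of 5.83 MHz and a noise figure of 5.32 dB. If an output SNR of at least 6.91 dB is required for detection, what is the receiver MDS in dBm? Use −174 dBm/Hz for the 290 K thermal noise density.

Sensitivity = −174 + 10 log₁₀(B) + NF + SNR_min
= −174 + 67.66 + 5.32 + 6.91
= −94.11 dBm → −94.1 dBm

−94.1 dBm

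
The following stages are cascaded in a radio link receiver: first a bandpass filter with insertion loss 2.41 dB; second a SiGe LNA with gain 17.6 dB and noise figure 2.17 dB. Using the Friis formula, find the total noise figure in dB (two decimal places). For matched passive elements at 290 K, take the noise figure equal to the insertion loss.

4.58 dB

Convert to linear (a loss of L dB is a gain of −L dB): F_i = 10^(NF_i/10), G_i = 10^(G_i,dB/10)
  Stage 1: F_1 = 10^(2.41/10) = 1.742, G_1 = 10^(−2.41/10) = 0.5741
  Stage 2: F_2 = 10^(2.17/10) = 1.648, G_2 = 10^(17.6/10) = 57.54
Friis cascade:
  F = 1.742 + (1.648 − 1)/0.5741 = 2.871
NF = 10 log₁₀(2.871) = 4.58 dB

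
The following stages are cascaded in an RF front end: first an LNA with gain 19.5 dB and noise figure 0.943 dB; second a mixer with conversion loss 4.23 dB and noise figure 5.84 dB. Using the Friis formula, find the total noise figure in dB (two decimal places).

1.05 dB

Convert to linear (a loss of L dB is a gain of −L dB): F_i = 10^(NF_i/10), G_i = 10^(G_i,dB/10)
  Stage 1: F_1 = 10^(0.943/10) = 1.243, G_1 = 10^(19.5/10) = 89.13
  Stage 2: F_2 = 10^(5.84/10) = 3.837, G_2 = 10^(−4.23/10) = 0.3776
Friis cascade:
  F = 1.243 + (3.837 − 1)/89.13 = 1.274
NF = 10 log₁₀(1.274) = 1.05 dB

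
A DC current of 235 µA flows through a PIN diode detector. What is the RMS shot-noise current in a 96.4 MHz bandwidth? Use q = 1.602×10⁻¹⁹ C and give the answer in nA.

85.2 nA

I_n = √(2qI·B)
2qI·B = 2 × 1.602×10⁻¹⁹ × 2.35×10⁻⁴ × 9.64×10⁷ = 7.26×10⁻¹⁵ A²
I_n = √(7.26×10⁻¹⁵) = 8.52×10⁻⁸ A = 85.2 nA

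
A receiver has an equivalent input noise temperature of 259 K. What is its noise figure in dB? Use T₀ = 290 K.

2.77 dB

F = 1 + T_e/T₀ = 1 + 259/290 = 1.8931
NF = 10 log₁₀(1.8931) = 2.77 dB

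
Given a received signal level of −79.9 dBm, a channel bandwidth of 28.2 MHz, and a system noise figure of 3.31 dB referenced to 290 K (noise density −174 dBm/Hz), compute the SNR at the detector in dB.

16.3 dB

Noise floor: N = −174 + 10 log₁₀(B) + NF
10 log₁₀(2.82×10⁷) = 74.5 dB
N = −174 + 74.5 + 3.31 = −96.19 dBm
SNR = P_sig − N = −79.9 − (−96.19) = 16.29 dB → 16.3 dB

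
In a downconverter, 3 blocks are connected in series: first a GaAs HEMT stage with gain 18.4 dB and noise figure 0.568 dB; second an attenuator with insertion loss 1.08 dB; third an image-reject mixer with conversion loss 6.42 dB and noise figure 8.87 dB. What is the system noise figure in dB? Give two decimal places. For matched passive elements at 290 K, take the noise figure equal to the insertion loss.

1.03 dB

Convert to linear (a loss of L dB is a gain of −L dB): F_i = 10^(NF_i/10), G_i = 10^(G_i,dB/10)
  Stage 1: F_1 = 10^(0.568/10) = 1.140, G_1 = 10^(18.4/10) = 69.18
  Stage 2: F_2 = 10^(1.08/10) = 1.282, G_2 = 10^(−1.08/10) = 0.7798
  Stage 3: F_3 = 10^(8.87/10) = 7.709, G_3 = 10^(−6.42/10) = 0.2280
Friis cascade:
  F = 1.140 + (1.282 − 1)/69.18 + (7.709 − 1)/53.95 = 1.268
NF = 10 log₁₀(1.268) = 1.03 dB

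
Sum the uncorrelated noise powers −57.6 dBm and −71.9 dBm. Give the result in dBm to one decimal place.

−57.4 dBm

Convert to linear, add, convert back:
P₁ = 1.74×10⁻⁹ W, P₂ = 6.46×10⁻¹¹ W
P_tot = 1.80×10⁻⁹ W → 10 log₁₀(P_tot / 10⁻³) = −57.4 dBm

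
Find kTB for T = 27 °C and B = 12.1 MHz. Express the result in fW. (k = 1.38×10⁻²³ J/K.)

50.1 fW

T = 27 °C + 273.15 = 300.15 K
P_n = kTB = 1.38×10⁻²³ × 300.15 × 1.21×10⁷ = 5.01×10⁻¹⁴ W = 50.1 fW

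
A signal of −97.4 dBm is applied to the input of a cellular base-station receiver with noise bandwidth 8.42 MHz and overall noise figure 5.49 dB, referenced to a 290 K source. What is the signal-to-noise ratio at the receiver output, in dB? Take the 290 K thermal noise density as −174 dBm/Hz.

Noise floor: N = −174 + 10 log₁₀(B) + NF
10 log₁₀(8.42×10⁶) = 69.25 dB
N = −174 + 69.25 + 5.49 = −99.26 dBm
SNR = P_sig − N = −97.4 − (−99.26) = 1.86 dB → 1.9 dB

1.9 dB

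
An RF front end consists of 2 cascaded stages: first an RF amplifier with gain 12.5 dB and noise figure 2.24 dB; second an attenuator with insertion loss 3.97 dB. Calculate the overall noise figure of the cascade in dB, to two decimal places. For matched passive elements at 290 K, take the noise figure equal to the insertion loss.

2.45 dB

Convert to linear (a loss of L dB is a gain of −L dB): F_i = 10^(NF_i/10), G_i = 10^(G_i,dB/10)
  Stage 1: F_1 = 10^(2.24/10) = 1.675, G_1 = 10^(12.5/10) = 17.78
  Stage 2: F_2 = 10^(3.97/10) = 2.495, G_2 = 10^(−3.97/10) = 0.4009
Friis cascade:
  F = 1.675 + (2.495 − 1)/17.78 = 1.759
NF = 10 log₁₀(1.759) = 2.45 dB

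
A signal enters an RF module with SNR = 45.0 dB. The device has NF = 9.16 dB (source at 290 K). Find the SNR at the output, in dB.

35.84 dB

By definition F = SNR_in/SNR_out, so in dB: SNR_out = SNR_in − NF
SNR_out = 45.0 − 9.16 = 35.84 dB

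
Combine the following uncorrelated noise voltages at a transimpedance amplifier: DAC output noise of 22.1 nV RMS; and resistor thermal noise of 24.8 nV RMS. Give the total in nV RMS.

33.2 nV

Uncorrelated sources add in power (mean-square): V_tot = √(ΣV_i²)
V_tot = √[(2.21×10⁻⁸)² + (2.48×10⁻⁸)²] = 3.32×10⁻⁸ V = 33.2 nV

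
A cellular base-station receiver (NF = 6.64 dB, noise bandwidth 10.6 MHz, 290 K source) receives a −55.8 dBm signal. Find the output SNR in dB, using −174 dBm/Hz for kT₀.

41.3 dB

Noise floor: N = −174 + 10 log₁₀(B) + NF
10 log₁₀(1.06×10⁷) = 70.25 dB
N = −174 + 70.25 + 6.64 = −97.11 dBm
SNR = P_sig − N = −55.8 − (−97.11) = 41.31 dB → 41.3 dB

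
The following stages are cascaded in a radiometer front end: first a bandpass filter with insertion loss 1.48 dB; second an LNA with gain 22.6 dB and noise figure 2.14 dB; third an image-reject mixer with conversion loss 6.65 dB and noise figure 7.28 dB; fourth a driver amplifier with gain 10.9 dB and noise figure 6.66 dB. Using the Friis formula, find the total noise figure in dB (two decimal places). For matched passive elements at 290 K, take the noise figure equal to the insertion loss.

Convert to linear (a loss of L dB is a gain of −L dB): F_i = 10^(NF_i/10), G_i = 10^(G_i,dB/10)
  Stage 1: F_1 = 10^(1.48/10) = 1.406, G_1 = 10^(−1.48/10) = 0.7112
  Stage 2: F_2 = 10^(2.14/10) = 1.637, G_2 = 10^(22.6/10) = 182.0
  Stage 3: F_3 = 10^(7.28/10) = 5.346, G_3 = 10^(−6.65/10) = 0.2163
  Stage 4: F_4 = 10^(6.66/10) = 4.634, G_4 = 10^(10.9/10) = 12.30
Friis cascade:
  F = 1.406 + (1.637 − 1)/0.7112 + (5.346 − 1)/129.4 + (4.634 − 1)/27.99 = 2.465
NF = 10 log₁₀(2.465) = 3.92 dB

3.92 dB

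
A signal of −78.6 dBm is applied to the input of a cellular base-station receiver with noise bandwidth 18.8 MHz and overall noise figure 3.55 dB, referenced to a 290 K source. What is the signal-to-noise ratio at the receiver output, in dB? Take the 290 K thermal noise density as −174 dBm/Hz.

Noise floor: N = −174 + 10 log₁₀(B) + NF
10 log₁₀(1.88×10⁷) = 72.74 dB
N = −174 + 72.74 + 3.55 = −97.71 dBm
SNR = P_sig − N = −78.6 − (−97.71) = 19.11 dB → 19.1 dB

19.1 dB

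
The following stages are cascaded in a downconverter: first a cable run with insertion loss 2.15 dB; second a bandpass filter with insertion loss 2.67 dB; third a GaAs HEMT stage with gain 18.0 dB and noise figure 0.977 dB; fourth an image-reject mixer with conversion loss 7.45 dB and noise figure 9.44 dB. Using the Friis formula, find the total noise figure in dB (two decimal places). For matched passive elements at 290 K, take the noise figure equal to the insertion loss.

Convert to linear (a loss of L dB is a gain of −L dB): F_i = 10^(NF_i/10), G_i = 10^(G_i,dB/10)
  Stage 1: F_1 = 10^(2.15/10) = 1.641, G_1 = 10^(−2.15/10) = 0.6095
  Stage 2: F_2 = 10^(2.67/10) = 1.849, G_2 = 10^(−2.67/10) = 0.5408
  Stage 3: F_3 = 10^(0.977/10) = 1.252, G_3 = 10^(18.0/10) = 63.10
  Stage 4: F_4 = 10^(9.44/10) = 8.790, G_4 = 10^(−7.45/10) = 0.1799
Friis cascade:
  F = 1.641 + (1.849 − 1)/0.6095 + (1.252 − 1)/0.3296 + (8.790 − 1)/20.80 = 4.174
NF = 10 log₁₀(4.174) = 6.21 dB

6.21 dB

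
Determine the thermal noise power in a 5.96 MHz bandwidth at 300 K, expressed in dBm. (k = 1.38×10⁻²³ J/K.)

P_n = kTB = 1.38×10⁻²³ × 300 × 5.96×10⁶ = 2.47×10⁻¹⁴ W
In dBm: 10 log₁₀(2.47×10⁻¹⁴ / 10⁻³) = −106.1 dBm

−106.1 dBm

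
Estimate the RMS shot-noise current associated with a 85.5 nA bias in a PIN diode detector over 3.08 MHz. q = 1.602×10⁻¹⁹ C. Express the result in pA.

I_n = √(2qI·B)
2qI·B = 2 × 1.602×10⁻¹⁹ × 8.55×10⁻⁸ × 3.08×10⁶ = 8.44×10⁻²⁰ A²
I_n = √(8.44×10⁻²⁰) = 2.90×10⁻¹⁰ A = 290 pA

290 pA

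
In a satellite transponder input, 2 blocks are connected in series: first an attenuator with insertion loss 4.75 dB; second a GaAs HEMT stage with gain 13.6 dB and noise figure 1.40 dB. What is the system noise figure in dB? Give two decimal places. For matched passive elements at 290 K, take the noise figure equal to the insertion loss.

Convert to linear (a loss of L dB is a gain of −L dB): F_i = 10^(NF_i/10), G_i = 10^(G_i,dB/10)
  Stage 1: F_1 = 10^(4.75/10) = 2.985, G_1 = 10^(−4.75/10) = 0.3350
  Stage 2: F_2 = 10^(1.40/10) = 1.380, G_2 = 10^(13.6/10) = 22.91
Friis cascade:
  F = 2.985 + (1.380 − 1)/0.3350 = 4.121
NF = 10 log₁₀(4.121) = 6.15 dB

6.15 dB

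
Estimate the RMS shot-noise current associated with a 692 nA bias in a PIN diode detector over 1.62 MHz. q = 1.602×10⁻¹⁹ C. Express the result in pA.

I_n = √(2qI·B)
2qI·B = 2 × 1.602×10⁻¹⁹ × 6.92×10⁻⁷ × 1.62×10⁶ = 3.59×10⁻¹⁹ A²
I_n = √(3.59×10⁻¹⁹) = 5.99×10⁻¹⁰ A = 599 pA

599 pA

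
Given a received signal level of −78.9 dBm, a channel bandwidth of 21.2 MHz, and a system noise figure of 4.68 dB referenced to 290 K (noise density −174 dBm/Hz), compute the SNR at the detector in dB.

17.2 dB

Noise floor: N = −174 + 10 log₁₀(B) + NF
10 log₁₀(2.12×10⁷) = 73.26 dB
N = −174 + 73.26 + 4.68 = −96.06 dBm
SNR = P_sig − N = −78.9 − (−96.06) = 17.16 dB → 17.2 dB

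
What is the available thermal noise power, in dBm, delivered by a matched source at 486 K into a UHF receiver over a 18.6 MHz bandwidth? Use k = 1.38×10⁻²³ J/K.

P_n = kTB = 1.38×10⁻²³ × 486 × 1.86×10⁷ = 1.25×10⁻¹³ W
In dBm: 10 log₁₀(1.25×10⁻¹³ / 10⁻³) = −99.0 dBm

−99.0 dBm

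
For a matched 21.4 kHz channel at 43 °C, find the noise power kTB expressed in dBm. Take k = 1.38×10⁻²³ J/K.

−130.3 dBm

T = 43 °C + 273.15 = 316.15 K
P_n = kTB = 1.38×10⁻²³ × 316.15 × 2.14×10⁴ = 9.34×10⁻¹⁷ W
In dBm: 10 log₁₀(9.34×10⁻¹⁷ / 10⁻³) = −130.3 dBm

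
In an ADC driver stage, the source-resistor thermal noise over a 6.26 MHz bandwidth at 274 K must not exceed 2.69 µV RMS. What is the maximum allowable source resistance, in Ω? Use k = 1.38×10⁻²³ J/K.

Johnson–Nyquist: V_n = √(4kTRB) ⇒ R = V_n² / (4kTB)
4kTB = 4 × 1.38×10⁻²³ × 274 × 6.26×10⁶ = 9.47×10⁻¹⁴
R = (2.69×10⁻⁶)² / 9.47×10⁻¹⁴ = 7.64×10¹ Ω = 76.4 Ω

76.4 Ω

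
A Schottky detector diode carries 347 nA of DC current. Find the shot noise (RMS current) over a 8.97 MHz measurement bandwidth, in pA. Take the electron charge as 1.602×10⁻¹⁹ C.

I_n = √(2qI·B)
2qI·B = 2 × 1.602×10⁻¹⁹ × 3.47×10⁻⁷ × 8.97×10⁶ = 9.97×10⁻¹⁹ A²
I_n = √(9.97×10⁻¹⁹) = 9.99×10⁻¹⁰ A = 999 pA

999 pA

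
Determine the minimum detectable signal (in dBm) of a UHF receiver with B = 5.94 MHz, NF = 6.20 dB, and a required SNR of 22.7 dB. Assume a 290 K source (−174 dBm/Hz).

Sensitivity = −174 + 10 log₁₀(B) + NF + SNR_min
= −174 + 67.74 + 6.20 + 22.7
= −77.36 dBm → −77.4 dBm

−77.4 dBm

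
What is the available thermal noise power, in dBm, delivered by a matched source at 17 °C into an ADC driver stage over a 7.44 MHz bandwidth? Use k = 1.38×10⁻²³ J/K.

−105.3 dBm

T = 17 °C + 273.15 = 290.15 K
P_n = kTB = 1.38×10⁻²³ × 290.15 × 7.44×10⁶ = 2.98×10⁻¹⁴ W
In dBm: 10 log₁₀(2.98×10⁻¹⁴ / 10⁻³) = −105.3 dBm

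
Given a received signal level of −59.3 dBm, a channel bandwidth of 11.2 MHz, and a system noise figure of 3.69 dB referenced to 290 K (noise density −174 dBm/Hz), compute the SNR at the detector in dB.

Noise floor: N = −174 + 10 log₁₀(B) + NF
10 log₁₀(1.12×10⁷) = 70.49 dB
N = −174 + 70.49 + 3.69 = −99.82 dBm
SNR = P_sig − N = −59.3 − (−99.82) = 40.52 dB → 40.5 dB

40.5 dB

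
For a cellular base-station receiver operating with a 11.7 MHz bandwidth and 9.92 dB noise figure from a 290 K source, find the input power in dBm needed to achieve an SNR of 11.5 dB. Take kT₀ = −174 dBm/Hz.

−81.9 dBm

Sensitivity = −174 + 10 log₁₀(B) + NF + SNR_min
= −174 + 70.68 + 9.92 + 11.5
= −81.90 dBm → −81.9 dBm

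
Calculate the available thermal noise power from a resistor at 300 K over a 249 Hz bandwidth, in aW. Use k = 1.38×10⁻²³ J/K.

1.03 aW

P_n = kTB = 1.38×10⁻²³ × 300 × 2.49×10² = 1.03×10⁻¹⁸ W = 1.03 aW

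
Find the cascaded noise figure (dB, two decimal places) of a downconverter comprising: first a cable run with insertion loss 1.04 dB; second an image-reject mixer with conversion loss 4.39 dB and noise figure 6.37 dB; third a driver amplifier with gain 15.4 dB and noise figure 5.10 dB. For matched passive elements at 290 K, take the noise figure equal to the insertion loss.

Convert to linear (a loss of L dB is a gain of −L dB): F_i = 10^(NF_i/10), G_i = 10^(G_i,dB/10)
  Stage 1: F_1 = 10^(1.04/10) = 1.271, G_1 = 10^(−1.04/10) = 0.7870
  Stage 2: F_2 = 10^(6.37/10) = 4.335, G_2 = 10^(−4.39/10) = 0.3639
  Stage 3: F_3 = 10^(5.10/10) = 3.236, G_3 = 10^(15.4/10) = 34.67
Friis cascade:
  F = 1.271 + (4.335 − 1)/0.7870 + (3.236 − 1)/0.2864 = 13.31
NF = 10 log₁₀(13.31) = 11.24 dB

11.24 dB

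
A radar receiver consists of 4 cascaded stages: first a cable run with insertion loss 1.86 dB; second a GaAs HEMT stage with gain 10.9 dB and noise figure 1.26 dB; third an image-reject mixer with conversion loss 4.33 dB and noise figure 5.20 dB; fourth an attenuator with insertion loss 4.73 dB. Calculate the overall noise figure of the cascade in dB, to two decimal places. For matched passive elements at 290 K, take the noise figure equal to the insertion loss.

Convert to linear (a loss of L dB is a gain of −L dB): F_i = 10^(NF_i/10), G_i = 10^(G_i,dB/10)
  Stage 1: F_1 = 10^(1.86/10) = 1.535, G_1 = 10^(−1.86/10) = 0.6516
  Stage 2: F_2 = 10^(1.26/10) = 1.337, G_2 = 10^(10.9/10) = 12.30
  Stage 3: F_3 = 10^(5.20/10) = 3.311, G_3 = 10^(−4.33/10) = 0.3690
  Stage 4: F_4 = 10^(4.73/10) = 2.972, G_4 = 10^(−4.73/10) = 0.3365
Friis cascade:
  F = 1.535 + (1.337 − 1)/0.6516 + (3.311 − 1)/8.017 + (2.972 − 1)/2.958 = 3.006
NF = 10 log₁₀(3.006) = 4.78 dB

4.78 dB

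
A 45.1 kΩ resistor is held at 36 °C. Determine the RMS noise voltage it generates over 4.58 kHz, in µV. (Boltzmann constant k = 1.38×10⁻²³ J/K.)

1.88 µV

T = 36 °C + 273.15 = 309.15 K
V_n = √(4kTRB)
4kTRB = 4 × 1.38×10⁻²³ × 309.15 × 4.51×10⁴ × 4.58×10³ = 3.52×10⁻¹² V²
V_n = √(3.52×10⁻¹²) = 1.88×10⁻⁶ V = 1.88 µV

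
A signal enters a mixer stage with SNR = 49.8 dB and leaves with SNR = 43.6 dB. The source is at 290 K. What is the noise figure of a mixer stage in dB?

NF (dB) = SNR_in(dB) − SNR_out(dB) when the source is at T₀
NF = 49.8 − 43.6 = 6.2 dB

6.2 dB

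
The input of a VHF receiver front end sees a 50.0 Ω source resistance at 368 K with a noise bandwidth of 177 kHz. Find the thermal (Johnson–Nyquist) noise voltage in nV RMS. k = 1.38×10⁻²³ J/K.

V_n = √(4kTRB)
4kTRB = 4 × 1.38×10⁻²³ × 368 × 5.00×10¹ × 1.77×10⁵ = 1.80×10⁻¹³ V²
V_n = √(1.80×10⁻¹³) = 4.24×10⁻⁷ V = 424 nV

424 nV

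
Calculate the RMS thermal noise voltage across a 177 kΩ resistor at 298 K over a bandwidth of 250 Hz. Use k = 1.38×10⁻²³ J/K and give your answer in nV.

V_n = √(4kTRB)
4kTRB = 4 × 1.38×10⁻²³ × 298 × 1.77×10⁵ × 2.50×10² = 7.28×10⁻¹³ V²
V_n = √(7.28×10⁻¹³) = 8.53×10⁻⁷ V = 853 nV

853 nV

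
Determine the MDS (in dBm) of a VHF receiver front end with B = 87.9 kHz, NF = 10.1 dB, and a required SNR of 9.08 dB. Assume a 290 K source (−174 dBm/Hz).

−105.4 dBm

Sensitivity = −174 + 10 log₁₀(B) + NF + SNR_min
= −174 + 49.44 + 10.1 + 9.08
= −105.38 dBm → −105.4 dBm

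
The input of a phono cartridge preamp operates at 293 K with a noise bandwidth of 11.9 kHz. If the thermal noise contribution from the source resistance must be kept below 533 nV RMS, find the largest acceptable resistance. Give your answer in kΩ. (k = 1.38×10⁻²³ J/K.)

Johnson–Nyquist: V_n = √(4kTRB) ⇒ R = V_n² / (4kTB)
4kTB = 4 × 1.38×10⁻²³ × 293 × 1.19×10⁴ = 1.92×10⁻¹⁶
R = (5.33×10⁻⁷)² / 1.92×10⁻¹⁶ = 1.48×10³ Ω = 1.48 kΩ

1.48 kΩ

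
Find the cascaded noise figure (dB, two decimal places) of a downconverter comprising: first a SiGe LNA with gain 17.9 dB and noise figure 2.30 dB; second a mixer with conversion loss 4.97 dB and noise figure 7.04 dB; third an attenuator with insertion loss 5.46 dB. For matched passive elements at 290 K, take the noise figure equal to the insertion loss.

Convert to linear (a loss of L dB is a gain of −L dB): F_i = 10^(NF_i/10), G_i = 10^(G_i,dB/10)
  Stage 1: F_1 = 10^(2.30/10) = 1.698, G_1 = 10^(17.9/10) = 61.66
  Stage 2: F_2 = 10^(7.04/10) = 5.058, G_2 = 10^(−4.97/10) = 0.3184
  Stage 3: F_3 = 10^(5.46/10) = 3.516, G_3 = 10^(−5.46/10) = 0.2844
Friis cascade:
  F = 1.698 + (5.058 − 1)/61.66 + (3.516 − 1)/19.63 = 1.892
NF = 10 log₁₀(1.892) = 2.77 dB

2.77 dB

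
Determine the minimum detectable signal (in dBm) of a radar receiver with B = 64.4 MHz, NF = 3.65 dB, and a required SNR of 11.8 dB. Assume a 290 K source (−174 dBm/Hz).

Sensitivity = −174 + 10 log₁₀(B) + NF + SNR_min
= −174 + 78.09 + 3.65 + 11.8
= −80.46 dBm → −80.5 dBm

−80.5 dBm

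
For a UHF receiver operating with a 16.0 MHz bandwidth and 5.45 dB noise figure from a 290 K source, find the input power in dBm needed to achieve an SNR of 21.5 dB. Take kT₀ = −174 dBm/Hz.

−75.0 dBm

Sensitivity = −174 + 10 log₁₀(B) + NF + SNR_min
= −174 + 72.04 + 5.45 + 21.5
= −75.01 dBm → −75.0 dBm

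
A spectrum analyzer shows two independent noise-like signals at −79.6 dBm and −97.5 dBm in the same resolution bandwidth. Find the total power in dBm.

Convert to linear, add, convert back:
P₁ = 1.10×10⁻¹¹ W, P₂ = 1.78×10⁻¹³ W
P_tot = 1.11×10⁻¹¹ W → 10 log₁₀(P_tot / 10⁻³) = −79.5 dBm

−79.5 dBm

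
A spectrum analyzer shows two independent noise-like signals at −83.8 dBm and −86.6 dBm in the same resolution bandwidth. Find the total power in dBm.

Convert to linear, add, convert back:
P₁ = 4.17×10⁻¹² W, P₂ = 2.19×10⁻¹² W
P_tot = 6.36×10⁻¹² W → 10 log₁₀(P_tot / 10⁻³) = −82.0 dBm

−82.0 dBm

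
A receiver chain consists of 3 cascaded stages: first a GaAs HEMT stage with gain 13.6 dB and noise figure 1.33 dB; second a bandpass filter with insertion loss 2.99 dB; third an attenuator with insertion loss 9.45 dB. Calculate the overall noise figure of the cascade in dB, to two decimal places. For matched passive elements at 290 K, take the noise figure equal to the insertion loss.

Convert to linear (a loss of L dB is a gain of −L dB): F_i = 10^(NF_i/10), G_i = 10^(G_i,dB/10)
  Stage 1: F_1 = 10^(1.33/10) = 1.358, G_1 = 10^(13.6/10) = 22.91
  Stage 2: F_2 = 10^(2.99/10) = 1.991, G_2 = 10^(−2.99/10) = 0.5023
  Stage 3: F_3 = 10^(9.45/10) = 8.810, G_3 = 10^(−9.45/10) = 0.1135
Friis cascade:
  F = 1.358 + (1.991 − 1)/22.91 + (8.810 − 1)/11.51 = 2.080
NF = 10 log₁₀(2.080) = 3.18 dB

3.18 dB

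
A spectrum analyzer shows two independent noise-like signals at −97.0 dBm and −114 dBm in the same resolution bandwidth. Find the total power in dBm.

Convert to linear, add, convert back:
P₁ = 2.00×10⁻¹³ W, P₂ = 3.98×10⁻¹⁵ W
P_tot = 2.04×10⁻¹³ W → 10 log₁₀(P_tot / 10⁻³) = −96.9 dBm

−96.9 dBm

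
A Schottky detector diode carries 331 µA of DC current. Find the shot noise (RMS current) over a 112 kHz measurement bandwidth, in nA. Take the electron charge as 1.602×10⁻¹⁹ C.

3.45 nA

I_n = √(2qI·B)
2qI·B = 2 × 1.602×10⁻¹⁹ × 3.31×10⁻⁴ × 1.12×10⁵ = 1.19×10⁻¹⁷ A²
I_n = √(1.19×10⁻¹⁷) = 3.45×10⁻⁹ A = 3.45 nA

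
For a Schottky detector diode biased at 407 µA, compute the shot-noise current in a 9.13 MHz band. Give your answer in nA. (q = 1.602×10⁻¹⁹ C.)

I_n = √(2qI·B)
2qI·B = 2 × 1.602×10⁻¹⁹ × 4.07×10⁻⁴ × 9.13×10⁶ = 1.19×10⁻¹⁵ A²
I_n = √(1.19×10⁻¹⁵) = 3.45×10⁻⁸ A = 34.5 nA

34.5 nA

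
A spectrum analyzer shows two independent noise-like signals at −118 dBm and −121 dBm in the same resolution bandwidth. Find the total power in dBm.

−116.2 dBm

Convert to linear, add, convert back:
P₁ = 1.58×10⁻¹⁵ W, P₂ = 7.94×10⁻¹⁶ W
P_tot = 2.38×10⁻¹⁵ W → 10 log₁₀(P_tot / 10⁻³) = −116.2 dBm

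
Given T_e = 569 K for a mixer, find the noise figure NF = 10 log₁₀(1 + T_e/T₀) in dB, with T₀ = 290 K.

F = 1 + T_e/T₀ = 1 + 569/290 = 2.96207
NF = 10 log₁₀(2.96207) = 4.72 dB

4.72 dB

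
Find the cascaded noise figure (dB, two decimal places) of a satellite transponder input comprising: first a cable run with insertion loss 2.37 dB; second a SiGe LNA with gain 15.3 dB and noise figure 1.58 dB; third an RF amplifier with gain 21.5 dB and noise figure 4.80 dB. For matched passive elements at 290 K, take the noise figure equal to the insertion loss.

4.13 dB

Convert to linear (a loss of L dB is a gain of −L dB): F_i = 10^(NF_i/10), G_i = 10^(G_i,dB/10)
  Stage 1: F_1 = 10^(2.37/10) = 1.726, G_1 = 10^(−2.37/10) = 0.5794
  Stage 2: F_2 = 10^(1.58/10) = 1.439, G_2 = 10^(15.3/10) = 33.88
  Stage 3: F_3 = 10^(4.80/10) = 3.020, G_3 = 10^(21.5/10) = 141.3
Friis cascade:
  F = 1.726 + (1.439 − 1)/0.5794 + (3.020 − 1)/19.63 = 2.586
NF = 10 log₁₀(2.586) = 4.13 dB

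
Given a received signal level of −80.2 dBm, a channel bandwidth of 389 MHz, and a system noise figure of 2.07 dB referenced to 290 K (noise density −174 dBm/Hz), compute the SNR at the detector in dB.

5.8 dB

Noise floor: N = −174 + 10 log₁₀(B) + NF
10 log₁₀(3.89×10⁸) = 85.9 dB
N = −174 + 85.9 + 2.07 = −86.03 dBm
SNR = P_sig − N = −80.2 − (−86.03) = 5.83 dB → 5.8 dB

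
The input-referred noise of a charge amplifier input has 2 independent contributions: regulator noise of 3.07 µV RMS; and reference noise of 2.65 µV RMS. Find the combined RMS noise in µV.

4.06 µV

Uncorrelated sources add in power (mean-square): V_tot = √(ΣV_i²)
V_tot = √[(3.07×10⁻⁶)² + (2.65×10⁻⁶)²] = 4.06×10⁻⁶ V = 4.06 µV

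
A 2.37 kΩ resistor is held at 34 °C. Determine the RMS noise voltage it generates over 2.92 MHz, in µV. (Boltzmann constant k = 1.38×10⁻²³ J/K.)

10.8 µV

T = 34 °C + 273.15 = 307.15 K
V_n = √(4kTRB)
4kTRB = 4 × 1.38×10⁻²³ × 307.15 × 2.37×10³ × 2.92×10⁶ = 1.17×10⁻¹⁰ V²
V_n = √(1.17×10⁻¹⁰) = 1.08×10⁻⁵ V = 10.8 µV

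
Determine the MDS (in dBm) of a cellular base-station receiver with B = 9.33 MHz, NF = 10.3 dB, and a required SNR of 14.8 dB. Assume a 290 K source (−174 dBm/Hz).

Sensitivity = −174 + 10 log₁₀(B) + NF + SNR_min
= −174 + 69.7 + 10.3 + 14.8
= −79.2 dBm → −79.2 dBm

−79.2 dBm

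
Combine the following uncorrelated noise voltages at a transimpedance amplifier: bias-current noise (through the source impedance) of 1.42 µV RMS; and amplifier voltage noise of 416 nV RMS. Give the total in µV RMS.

Uncorrelated sources add in power (mean-square): V_tot = √(ΣV_i²)
V_tot = √[(1.42×10⁻⁶)² + (4.16×10⁻⁷)²] = 1.48×10⁻⁶ V = 1.48 µV

1.48 µV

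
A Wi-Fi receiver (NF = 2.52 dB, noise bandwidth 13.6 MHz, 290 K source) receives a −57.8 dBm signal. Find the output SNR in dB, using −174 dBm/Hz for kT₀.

Noise floor: N = −174 + 10 log₁₀(B) + NF
10 log₁₀(1.36×10⁷) = 71.34 dB
N = −174 + 71.34 + 2.52 = −100.14 dBm
SNR = P_sig − N = −57.8 − (−100.14) = 42.34 dB → 42.3 dB

42.3 dB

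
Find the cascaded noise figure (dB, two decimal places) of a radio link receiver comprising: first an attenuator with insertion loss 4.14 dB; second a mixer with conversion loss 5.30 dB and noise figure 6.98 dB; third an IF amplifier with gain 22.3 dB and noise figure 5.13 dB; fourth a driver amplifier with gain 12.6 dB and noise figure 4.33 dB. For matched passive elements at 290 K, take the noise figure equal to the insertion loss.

Convert to linear (a loss of L dB is a gain of −L dB): F_i = 10^(NF_i/10), G_i = 10^(G_i,dB/10)
  Stage 1: F_1 = 10^(4.14/10) = 2.594, G_1 = 10^(−4.14/10) = 0.3855
  Stage 2: F_2 = 10^(6.98/10) = 4.989, G_2 = 10^(−5.30/10) = 0.2951
  Stage 3: F_3 = 10^(5.13/10) = 3.258, G_3 = 10^(22.3/10) = 169.8
  Stage 4: F_4 = 10^(4.33/10) = 2.710, G_4 = 10^(12.6/10) = 18.20
Friis cascade:
  F = 2.594 + (4.989 − 1)/0.3855 + (3.258 − 1)/0.1138 + (2.710 − 1)/19.32 = 32.88
NF = 10 log₁₀(32.88) = 15.17 dB

15.17 dB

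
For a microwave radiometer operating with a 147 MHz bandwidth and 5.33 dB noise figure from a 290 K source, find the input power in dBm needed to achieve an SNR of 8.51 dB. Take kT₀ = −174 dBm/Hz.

Sensitivity = −174 + 10 log₁₀(B) + NF + SNR_min
= −174 + 81.67 + 5.33 + 8.51
= −78.49 dBm → −78.5 dBm

−78.5 dBm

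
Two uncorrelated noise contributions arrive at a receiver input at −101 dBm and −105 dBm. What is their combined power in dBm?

Convert to linear, add, convert back:
P₁ = 7.94×10⁻¹⁴ W, P₂ = 3.16×10⁻¹⁴ W
P_tot = 1.11×10⁻¹³ W → 10 log₁₀(P_tot / 10⁻³) = −99.5 dBm

−99.5 dBm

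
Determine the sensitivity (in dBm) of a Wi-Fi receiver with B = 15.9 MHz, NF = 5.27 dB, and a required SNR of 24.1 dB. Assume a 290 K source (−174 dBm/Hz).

Sensitivity = −174 + 10 log₁₀(B) + NF + SNR_min
= −174 + 72.01 + 5.27 + 24.1
= −72.62 dBm → −72.6 dBm

−72.6 dBm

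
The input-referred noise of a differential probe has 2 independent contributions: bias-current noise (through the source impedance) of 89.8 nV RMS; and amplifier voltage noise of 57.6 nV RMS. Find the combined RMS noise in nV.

107 nV

Uncorrelated sources add in power (mean-square): V_tot = √(ΣV_i²)
V_tot = √[(8.98×10⁻⁸)² + (5.76×10⁻⁸)²] = 1.07×10⁻⁷ V = 107 nV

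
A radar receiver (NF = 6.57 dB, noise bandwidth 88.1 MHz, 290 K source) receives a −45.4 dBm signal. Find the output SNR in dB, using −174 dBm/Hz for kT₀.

42.6 dB

Noise floor: N = −174 + 10 log₁₀(B) + NF
10 log₁₀(8.81×10⁷) = 79.45 dB
N = −174 + 79.45 + 6.57 = −87.98 dBm
SNR = P_sig − N = −45.4 − (−87.98) = 42.58 dB → 42.6 dB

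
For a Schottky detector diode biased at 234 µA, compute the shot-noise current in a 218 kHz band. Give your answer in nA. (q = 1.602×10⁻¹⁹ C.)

I_n = √(2qI·B)
2qI·B = 2 × 1.602×10⁻¹⁹ × 2.34×10⁻⁴ × 2.18×10⁵ = 1.63×10⁻¹⁷ A²
I_n = √(1.63×10⁻¹⁷) = 4.04×10⁻⁹ A = 4.04 nA

4.04 nA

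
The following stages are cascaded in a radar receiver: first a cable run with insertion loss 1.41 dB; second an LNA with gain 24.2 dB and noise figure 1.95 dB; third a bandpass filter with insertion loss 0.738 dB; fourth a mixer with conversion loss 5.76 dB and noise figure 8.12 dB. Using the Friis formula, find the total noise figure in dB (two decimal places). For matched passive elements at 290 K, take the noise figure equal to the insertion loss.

Convert to linear (a loss of L dB is a gain of −L dB): F_i = 10^(NF_i/10), G_i = 10^(G_i,dB/10)
  Stage 1: F_1 = 10^(1.41/10) = 1.384, G_1 = 10^(−1.41/10) = 0.7228
  Stage 2: F_2 = 10^(1.95/10) = 1.567, G_2 = 10^(24.2/10) = 263.0
  Stage 3: F_3 = 10^(0.738/10) = 1.185, G_3 = 10^(−0.738/10) = 0.8437
  Stage 4: F_4 = 10^(8.12/10) = 6.486, G_4 = 10^(−5.76/10) = 0.2655
Friis cascade:
  F = 1.384 + (1.567 − 1)/0.7228 + (1.185 − 1)/190.1 + (6.486 − 1)/160.4 = 2.203
NF = 10 log₁₀(2.203) = 3.43 dB

3.43 dB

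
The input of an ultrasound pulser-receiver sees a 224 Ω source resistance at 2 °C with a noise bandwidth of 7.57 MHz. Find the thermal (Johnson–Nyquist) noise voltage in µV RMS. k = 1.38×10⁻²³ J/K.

5.07 µV

T = 2 °C + 273.15 = 275.15 K
V_n = √(4kTRB)
4kTRB = 4 × 1.38×10⁻²³ × 275.15 × 2.24×10² × 7.57×10⁶ = 2.58×10⁻¹¹ V²
V_n = √(2.58×10⁻¹¹) = 5.07×10⁻⁶ V = 5.07 µV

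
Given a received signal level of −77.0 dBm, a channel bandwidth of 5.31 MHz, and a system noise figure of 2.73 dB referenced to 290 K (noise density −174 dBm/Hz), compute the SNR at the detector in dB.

Noise floor: N = −174 + 10 log₁₀(B) + NF
10 log₁₀(5.31×10⁶) = 67.25 dB
N = −174 + 67.25 + 2.73 = −104.02 dBm
SNR = P_sig − N = −77.0 − (−104.02) = 27.02 dB → 27.0 dB

27.0 dB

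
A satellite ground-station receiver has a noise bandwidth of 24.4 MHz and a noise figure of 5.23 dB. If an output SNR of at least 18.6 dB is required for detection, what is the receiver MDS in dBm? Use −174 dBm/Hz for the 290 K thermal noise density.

−76.3 dBm

Sensitivity = −174 + 10 log₁₀(B) + NF + SNR_min
= −174 + 73.87 + 5.23 + 18.6
= −76.30 dBm → −76.3 dBm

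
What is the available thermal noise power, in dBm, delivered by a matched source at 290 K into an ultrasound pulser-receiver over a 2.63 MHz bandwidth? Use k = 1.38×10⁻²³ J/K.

P_n = kTB = 1.38×10⁻²³ × 290 × 2.63×10⁶ = 1.05×10⁻¹⁴ W
In dBm: 10 log₁₀(1.05×10⁻¹⁴ / 10⁻³) = −109.8 dBm

−109.8 dBm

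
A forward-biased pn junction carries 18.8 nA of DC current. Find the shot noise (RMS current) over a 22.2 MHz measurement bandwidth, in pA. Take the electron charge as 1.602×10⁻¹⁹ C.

I_n = √(2qI·B)
2qI·B = 2 × 1.602×10⁻¹⁹ × 1.88×10⁻⁸ × 2.22×10⁷ = 1.34×10⁻¹⁹ A²
I_n = √(1.34×10⁻¹⁹) = 3.66×10⁻¹⁰ A = 366 pA

366 pA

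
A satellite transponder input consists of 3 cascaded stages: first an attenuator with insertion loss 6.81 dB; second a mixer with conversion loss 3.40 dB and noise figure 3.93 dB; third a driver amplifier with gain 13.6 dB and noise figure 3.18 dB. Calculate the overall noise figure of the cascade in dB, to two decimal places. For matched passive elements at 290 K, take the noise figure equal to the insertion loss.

Convert to linear (a loss of L dB is a gain of −L dB): F_i = 10^(NF_i/10), G_i = 10^(G_i,dB/10)
  Stage 1: F_1 = 10^(6.81/10) = 4.797, G_1 = 10^(−6.81/10) = 0.2084
  Stage 2: F_2 = 10^(3.93/10) = 2.472, G_2 = 10^(−3.40/10) = 0.4571
  Stage 3: F_3 = 10^(3.18/10) = 2.080, G_3 = 10^(13.6/10) = 22.91
Friis cascade:
  F = 4.797 + (2.472 − 1)/0.2084 + (2.080 − 1)/0.09528 = 23.19
NF = 10 log₁₀(23.19) = 13.65 dB

13.65 dB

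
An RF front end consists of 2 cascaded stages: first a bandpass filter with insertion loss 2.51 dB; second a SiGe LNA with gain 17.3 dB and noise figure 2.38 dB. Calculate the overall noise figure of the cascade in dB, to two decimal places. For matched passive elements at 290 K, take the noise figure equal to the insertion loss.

4.89 dB

Convert to linear (a loss of L dB is a gain of −L dB): F_i = 10^(NF_i/10), G_i = 10^(G_i,dB/10)
  Stage 1: F_1 = 10^(2.51/10) = 1.782, G_1 = 10^(−2.51/10) = 0.5610
  Stage 2: F_2 = 10^(2.38/10) = 1.730, G_2 = 10^(17.3/10) = 53.70
Friis cascade:
  F = 1.782 + (1.730 − 1)/0.5610 = 3.083
NF = 10 log₁₀(3.083) = 4.89 dB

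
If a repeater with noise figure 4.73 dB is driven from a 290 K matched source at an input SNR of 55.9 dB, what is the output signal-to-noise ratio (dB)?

By definition F = SNR_in/SNR_out, so in dB: SNR_out = SNR_in − NF
SNR_out = 55.9 − 4.73 = 51.17 dB

51.17 dB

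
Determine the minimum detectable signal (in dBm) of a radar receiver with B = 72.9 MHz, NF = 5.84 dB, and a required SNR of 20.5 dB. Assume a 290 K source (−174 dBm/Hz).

−69.0 dBm

Sensitivity = −174 + 10 log₁₀(B) + NF + SNR_min
= −174 + 78.63 + 5.84 + 20.5
= −69.03 dBm → −69.0 dBm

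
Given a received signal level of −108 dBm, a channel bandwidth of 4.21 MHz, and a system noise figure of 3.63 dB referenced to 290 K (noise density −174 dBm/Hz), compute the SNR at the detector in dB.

Noise floor: N = −174 + 10 log₁₀(B) + NF
10 log₁₀(4.21×10⁶) = 66.24 dB
N = −174 + 66.24 + 3.63 = −104.13 dBm
SNR = P_sig − N = −108 − (−104.13) = −3.87 dB → −3.9 dB

−3.9 dB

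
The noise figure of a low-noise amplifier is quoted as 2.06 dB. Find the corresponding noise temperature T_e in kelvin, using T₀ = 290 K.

176 K

F = 10^(2.06/10) = 1.60694
T_e = (F − 1)·T₀ = (1.60694 − 1) × 290 = 176 K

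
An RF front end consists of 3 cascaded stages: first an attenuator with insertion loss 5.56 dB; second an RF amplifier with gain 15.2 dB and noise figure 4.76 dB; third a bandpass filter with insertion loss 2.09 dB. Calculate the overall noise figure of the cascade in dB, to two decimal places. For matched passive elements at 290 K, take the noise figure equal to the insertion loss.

Convert to linear (a loss of L dB is a gain of −L dB): F_i = 10^(NF_i/10), G_i = 10^(G_i,dB/10)
  Stage 1: F_1 = 10^(5.56/10) = 3.597, G_1 = 10^(−5.56/10) = 0.2780
  Stage 2: F_2 = 10^(4.76/10) = 2.992, G_2 = 10^(15.2/10) = 33.11
  Stage 3: F_3 = 10^(2.09/10) = 1.618, G_3 = 10^(−2.09/10) = 0.6180
Friis cascade:
  F = 3.597 + (2.992 − 1)/0.2780 + (1.618 − 1)/9.204 = 10.83
NF = 10 log₁₀(10.83) = 10.35 dB

10.35 dB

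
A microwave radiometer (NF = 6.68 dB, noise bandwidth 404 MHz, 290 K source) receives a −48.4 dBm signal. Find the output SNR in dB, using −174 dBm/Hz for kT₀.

Noise floor: N = −174 + 10 log₁₀(B) + NF
10 log₁₀(4.04×10⁸) = 86.06 dB
N = −174 + 86.06 + 6.68 = −81.26 dBm
SNR = P_sig − N = −48.4 − (−81.26) = 32.86 dB → 32.9 dB

32.9 dB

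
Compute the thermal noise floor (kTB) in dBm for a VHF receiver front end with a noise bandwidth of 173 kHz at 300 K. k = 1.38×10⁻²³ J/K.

P_n = kTB = 1.38×10⁻²³ × 300 × 1.73×10⁵ = 7.16×10⁻¹⁶ W
In dBm: 10 log₁₀(7.16×10⁻¹⁶ / 10⁻³) = −121.4 dBm

−121.4 dBm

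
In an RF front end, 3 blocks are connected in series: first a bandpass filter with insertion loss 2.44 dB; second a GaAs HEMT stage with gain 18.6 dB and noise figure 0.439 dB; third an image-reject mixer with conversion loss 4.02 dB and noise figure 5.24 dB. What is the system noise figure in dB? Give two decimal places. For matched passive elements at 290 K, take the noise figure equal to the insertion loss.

3.00 dB

Convert to linear (a loss of L dB is a gain of −L dB): F_i = 10^(NF_i/10), G_i = 10^(G_i,dB/10)
  Stage 1: F_1 = 10^(2.44/10) = 1.754, G_1 = 10^(−2.44/10) = 0.5702
  Stage 2: F_2 = 10^(0.439/10) = 1.106, G_2 = 10^(18.6/10) = 72.44
  Stage 3: F_3 = 10^(5.24/10) = 3.342, G_3 = 10^(−4.02/10) = 0.3963
Friis cascade:
  F = 1.754 + (1.106 − 1)/0.5702 + (3.342 − 1)/41.30 = 1.997
NF = 10 log₁₀(1.997) = 3.00 dB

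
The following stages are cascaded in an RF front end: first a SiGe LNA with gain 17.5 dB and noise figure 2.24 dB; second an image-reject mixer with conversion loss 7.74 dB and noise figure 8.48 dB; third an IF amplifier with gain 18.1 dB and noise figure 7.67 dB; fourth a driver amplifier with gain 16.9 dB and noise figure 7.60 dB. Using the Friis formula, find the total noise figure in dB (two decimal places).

3.62 dB

Convert to linear (a loss of L dB is a gain of −L dB): F_i = 10^(NF_i/10), G_i = 10^(G_i,dB/10)
  Stage 1: F_1 = 10^(2.24/10) = 1.675, G_1 = 10^(17.5/10) = 56.23
  Stage 2: F_2 = 10^(8.48/10) = 7.047, G_2 = 10^(−7.74/10) = 0.1683
  Stage 3: F_3 = 10^(7.67/10) = 5.848, G_3 = 10^(18.1/10) = 64.57
  Stage 4: F_4 = 10^(7.60/10) = 5.754, G_4 = 10^(16.9/10) = 48.98
Friis cascade:
  F = 1.675 + (7.047 − 1)/56.23 + (5.848 − 1)/9.462 + (5.754 − 1)/610.9 = 2.303
NF = 10 log₁₀(2.303) = 3.62 dB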